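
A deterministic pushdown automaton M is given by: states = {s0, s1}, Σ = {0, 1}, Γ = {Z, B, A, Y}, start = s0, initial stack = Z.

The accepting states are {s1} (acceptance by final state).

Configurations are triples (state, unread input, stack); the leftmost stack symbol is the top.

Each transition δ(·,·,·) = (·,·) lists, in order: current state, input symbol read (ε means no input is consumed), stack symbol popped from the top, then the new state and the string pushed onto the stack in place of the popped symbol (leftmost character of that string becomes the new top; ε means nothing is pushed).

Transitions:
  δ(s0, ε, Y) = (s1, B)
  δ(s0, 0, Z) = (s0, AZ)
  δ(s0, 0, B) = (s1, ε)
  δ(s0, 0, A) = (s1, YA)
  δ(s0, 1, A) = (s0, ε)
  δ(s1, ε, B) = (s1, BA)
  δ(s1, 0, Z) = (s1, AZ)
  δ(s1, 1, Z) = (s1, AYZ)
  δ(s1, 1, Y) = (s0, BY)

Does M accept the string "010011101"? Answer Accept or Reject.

(s0, 010011101, Z)
  read 0, top Z: go to s0, push AZ → (s0, 10011101, AZ)
  read 1, top A: go to s0, push ε → (s0, 0011101, Z)
  read 0, top Z: go to s0, push AZ → (s0, 011101, AZ)
  read 0, top A: go to s1, push YA → (s1, 11101, YAZ)
  read 1, top Y: go to s0, push BY → (s0, 1101, BYAZ)
No transition applies at (s0, 1101, BYAZ); input not fully consumed.

Reject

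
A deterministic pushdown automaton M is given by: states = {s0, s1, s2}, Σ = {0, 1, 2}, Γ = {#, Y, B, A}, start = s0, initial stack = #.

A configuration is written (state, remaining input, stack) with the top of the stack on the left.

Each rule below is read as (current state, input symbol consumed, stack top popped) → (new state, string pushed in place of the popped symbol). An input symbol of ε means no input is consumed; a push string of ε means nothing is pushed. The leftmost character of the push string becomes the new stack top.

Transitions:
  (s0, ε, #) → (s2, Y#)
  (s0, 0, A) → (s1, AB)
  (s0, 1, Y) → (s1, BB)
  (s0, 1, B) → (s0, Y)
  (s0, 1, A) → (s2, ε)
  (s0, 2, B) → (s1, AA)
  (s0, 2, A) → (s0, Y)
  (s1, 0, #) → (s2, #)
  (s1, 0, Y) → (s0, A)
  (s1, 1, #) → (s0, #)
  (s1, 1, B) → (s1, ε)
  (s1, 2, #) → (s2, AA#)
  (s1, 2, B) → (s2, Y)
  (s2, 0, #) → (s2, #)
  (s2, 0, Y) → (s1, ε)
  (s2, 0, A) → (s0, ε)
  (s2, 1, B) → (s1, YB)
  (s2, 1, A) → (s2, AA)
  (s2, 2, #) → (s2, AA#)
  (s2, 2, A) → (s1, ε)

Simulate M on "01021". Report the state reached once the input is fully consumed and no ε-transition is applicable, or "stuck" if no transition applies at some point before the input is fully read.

s2

(s0, 01021, #)
  ε-move, top #: go to s2, push Y# → (s2, 01021, Y#)
  read 0, top Y: go to s1, push ε → (s1, 1021, #)
  read 1, top #: go to s0, push # → (s0, 021, #)
  ε-move, top #: go to s2, push Y# → (s2, 021, Y#)
  read 0, top Y: go to s1, push ε → (s1, 21, #)
  read 2, top #: go to s2, push AA# → (s2, 1, AA#)
  read 1, top A: go to s2, push AA → (s2, ε, AAA#)
All input consumed; M is in state s2.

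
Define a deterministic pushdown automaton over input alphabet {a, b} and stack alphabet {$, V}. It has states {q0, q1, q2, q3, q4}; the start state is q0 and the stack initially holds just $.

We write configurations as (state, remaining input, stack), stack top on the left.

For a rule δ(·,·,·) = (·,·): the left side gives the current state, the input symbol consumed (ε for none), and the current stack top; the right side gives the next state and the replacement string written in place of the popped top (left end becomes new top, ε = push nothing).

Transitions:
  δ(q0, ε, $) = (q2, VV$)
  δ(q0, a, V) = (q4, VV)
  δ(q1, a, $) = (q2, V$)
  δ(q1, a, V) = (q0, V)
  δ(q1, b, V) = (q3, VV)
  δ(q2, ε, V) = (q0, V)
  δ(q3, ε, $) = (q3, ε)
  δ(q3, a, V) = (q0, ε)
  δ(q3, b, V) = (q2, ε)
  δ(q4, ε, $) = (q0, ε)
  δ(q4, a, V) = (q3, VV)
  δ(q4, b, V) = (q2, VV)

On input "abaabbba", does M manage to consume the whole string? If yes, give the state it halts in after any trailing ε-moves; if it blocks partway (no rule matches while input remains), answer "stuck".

stuck

(q0, abaabbba, $) ⊢ (q2, abaabbba, VV$) ⊢ (q0, abaabbba, VV$) ⊢ (q4, baabbba, VVV$) ⊢ (q2, aabbba, VVVV$) ⊢ (q0, aabbba, VVVV$) ⊢ (q4, abbba, VVVVV$) ⊢ (q3, bbba, VVVVVV$) ⊢ (q2, bba, VVVVV$) ⊢ (q0, bba, VVVVV$)
No transition for (q0, b, top V); M blocks with input bba remaining.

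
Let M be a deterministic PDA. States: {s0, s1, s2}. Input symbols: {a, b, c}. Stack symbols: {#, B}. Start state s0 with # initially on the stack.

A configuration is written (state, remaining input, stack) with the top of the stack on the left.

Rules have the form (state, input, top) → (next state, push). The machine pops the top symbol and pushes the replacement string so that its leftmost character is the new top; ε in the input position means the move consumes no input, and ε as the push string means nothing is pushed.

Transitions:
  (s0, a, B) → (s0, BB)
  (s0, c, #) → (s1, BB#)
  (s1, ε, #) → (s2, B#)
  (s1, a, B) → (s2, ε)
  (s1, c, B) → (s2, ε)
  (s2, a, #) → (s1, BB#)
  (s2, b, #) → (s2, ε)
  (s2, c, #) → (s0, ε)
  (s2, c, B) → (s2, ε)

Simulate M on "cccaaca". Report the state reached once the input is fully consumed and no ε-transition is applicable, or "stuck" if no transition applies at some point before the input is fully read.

s1

(s0, cccaaca, #) ⊢ (s1, ccaaca, BB#) ⊢ (s2, caaca, B#) ⊢ (s2, aaca, #) ⊢ (s1, aca, BB#) ⊢ (s2, ca, B#) ⊢ (s2, a, #) ⊢ (s1, ε, BB#)
All input consumed; M is in state s1.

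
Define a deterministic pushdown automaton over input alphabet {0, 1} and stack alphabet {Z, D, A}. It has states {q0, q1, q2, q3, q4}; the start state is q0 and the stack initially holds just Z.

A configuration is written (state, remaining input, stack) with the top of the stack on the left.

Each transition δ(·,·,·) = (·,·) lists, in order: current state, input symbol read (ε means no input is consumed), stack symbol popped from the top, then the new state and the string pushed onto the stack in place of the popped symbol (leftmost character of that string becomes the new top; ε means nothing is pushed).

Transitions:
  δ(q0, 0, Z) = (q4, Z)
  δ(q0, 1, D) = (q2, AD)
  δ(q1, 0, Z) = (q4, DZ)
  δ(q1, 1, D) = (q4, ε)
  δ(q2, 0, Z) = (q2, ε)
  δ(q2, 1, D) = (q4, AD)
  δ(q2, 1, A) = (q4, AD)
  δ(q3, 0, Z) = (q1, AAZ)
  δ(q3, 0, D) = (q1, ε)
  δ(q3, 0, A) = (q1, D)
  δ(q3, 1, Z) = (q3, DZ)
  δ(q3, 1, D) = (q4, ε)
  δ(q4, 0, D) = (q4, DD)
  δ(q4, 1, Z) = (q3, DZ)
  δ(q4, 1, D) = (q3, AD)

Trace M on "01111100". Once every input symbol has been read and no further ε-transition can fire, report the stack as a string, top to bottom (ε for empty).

DZ

(q0, 01111100, Z) ⊢ (q4, 1111100, Z) ⊢ (q3, 111100, DZ) ⊢ (q4, 11100, Z) ⊢ (q3, 1100, DZ) ⊢ (q4, 100, Z) ⊢ (q3, 00, DZ) ⊢ (q1, 0, Z) ⊢ (q4, ε, DZ)
All input consumed in state q4 with stack DZ.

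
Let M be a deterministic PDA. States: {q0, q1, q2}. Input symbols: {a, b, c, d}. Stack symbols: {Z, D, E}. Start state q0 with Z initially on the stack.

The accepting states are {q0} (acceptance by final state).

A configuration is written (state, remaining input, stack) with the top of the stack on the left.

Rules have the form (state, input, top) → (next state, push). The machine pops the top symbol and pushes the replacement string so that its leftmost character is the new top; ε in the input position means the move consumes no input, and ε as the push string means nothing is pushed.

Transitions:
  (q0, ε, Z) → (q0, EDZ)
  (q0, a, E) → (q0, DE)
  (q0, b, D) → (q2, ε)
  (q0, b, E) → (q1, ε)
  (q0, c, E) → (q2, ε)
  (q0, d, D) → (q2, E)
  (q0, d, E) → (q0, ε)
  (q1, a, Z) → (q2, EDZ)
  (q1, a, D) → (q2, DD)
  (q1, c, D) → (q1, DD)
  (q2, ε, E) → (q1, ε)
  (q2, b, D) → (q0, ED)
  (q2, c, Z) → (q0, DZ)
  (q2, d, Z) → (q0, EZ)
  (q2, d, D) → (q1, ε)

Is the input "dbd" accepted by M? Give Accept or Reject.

(q0, dbd, Z)
  ε-move, top Z: go to q0, push EDZ → (q0, dbd, EDZ)
  read d, top E: go to q0, push ε → (q0, bd, DZ)
  read b, top D: go to q2, push ε → (q2, d, Z)
  read d, top Z: go to q0, push EZ → (q0, ε, EZ)
All input consumed; state q0 ∈ F.

Accept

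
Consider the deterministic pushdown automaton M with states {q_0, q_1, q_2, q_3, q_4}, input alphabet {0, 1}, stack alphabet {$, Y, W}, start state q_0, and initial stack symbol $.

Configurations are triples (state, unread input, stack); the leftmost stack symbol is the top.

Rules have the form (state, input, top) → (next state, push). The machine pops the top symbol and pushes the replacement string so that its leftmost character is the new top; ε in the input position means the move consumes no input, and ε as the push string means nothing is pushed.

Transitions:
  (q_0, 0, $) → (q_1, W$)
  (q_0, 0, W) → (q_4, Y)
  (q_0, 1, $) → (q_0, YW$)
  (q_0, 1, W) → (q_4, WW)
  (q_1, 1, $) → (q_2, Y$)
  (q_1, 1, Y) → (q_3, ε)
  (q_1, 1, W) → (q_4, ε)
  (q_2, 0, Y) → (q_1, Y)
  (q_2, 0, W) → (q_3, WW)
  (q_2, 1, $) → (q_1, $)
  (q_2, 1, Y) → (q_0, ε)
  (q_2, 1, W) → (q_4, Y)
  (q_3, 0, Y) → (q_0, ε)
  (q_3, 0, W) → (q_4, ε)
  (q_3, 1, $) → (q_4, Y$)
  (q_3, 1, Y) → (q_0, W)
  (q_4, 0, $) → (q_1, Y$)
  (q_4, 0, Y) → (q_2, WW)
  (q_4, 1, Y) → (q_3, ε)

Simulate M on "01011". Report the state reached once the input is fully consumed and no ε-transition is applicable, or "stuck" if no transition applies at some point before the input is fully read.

q_4

(q_0, 01011, $)
  read 0, top $: go to q_1, push W$ → (q_1, 1011, W$)
  read 1, top W: go to q_4, push ε → (q_4, 011, $)
  read 0, top $: go to q_1, push Y$ → (q_1, 11, Y$)
  read 1, top Y: go to q_3, push ε → (q_3, 1, $)
  read 1, top $: go to q_4, push Y$ → (q_4, ε, Y$)
All input consumed; M is in state q_4.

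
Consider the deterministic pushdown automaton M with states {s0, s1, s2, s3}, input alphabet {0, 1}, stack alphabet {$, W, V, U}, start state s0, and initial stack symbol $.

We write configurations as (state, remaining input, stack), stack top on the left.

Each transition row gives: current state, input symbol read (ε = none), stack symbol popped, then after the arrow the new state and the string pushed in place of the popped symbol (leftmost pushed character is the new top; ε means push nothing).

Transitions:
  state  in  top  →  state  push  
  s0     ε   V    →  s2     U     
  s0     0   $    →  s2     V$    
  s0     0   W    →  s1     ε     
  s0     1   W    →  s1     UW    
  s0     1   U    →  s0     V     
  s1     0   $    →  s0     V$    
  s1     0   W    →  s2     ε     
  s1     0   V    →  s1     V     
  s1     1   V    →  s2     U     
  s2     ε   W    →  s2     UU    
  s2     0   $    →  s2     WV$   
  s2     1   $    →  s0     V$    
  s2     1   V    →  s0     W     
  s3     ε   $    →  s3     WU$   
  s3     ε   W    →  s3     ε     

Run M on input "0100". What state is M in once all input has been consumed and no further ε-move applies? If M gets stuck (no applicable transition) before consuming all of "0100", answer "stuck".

s2

(s0, 0100, $)
  read 0, top $: go to s2, push V$ → (s2, 100, V$)
  read 1, top V: go to s0, push W → (s0, 00, W$)
  read 0, top W: go to s1, push ε → (s1, 0, $)
  read 0, top $: go to s0, push V$ → (s0, ε, V$)
  ε-move, top V: go to s2, push U → (s2, ε, U$)
All input consumed; M is in state s2.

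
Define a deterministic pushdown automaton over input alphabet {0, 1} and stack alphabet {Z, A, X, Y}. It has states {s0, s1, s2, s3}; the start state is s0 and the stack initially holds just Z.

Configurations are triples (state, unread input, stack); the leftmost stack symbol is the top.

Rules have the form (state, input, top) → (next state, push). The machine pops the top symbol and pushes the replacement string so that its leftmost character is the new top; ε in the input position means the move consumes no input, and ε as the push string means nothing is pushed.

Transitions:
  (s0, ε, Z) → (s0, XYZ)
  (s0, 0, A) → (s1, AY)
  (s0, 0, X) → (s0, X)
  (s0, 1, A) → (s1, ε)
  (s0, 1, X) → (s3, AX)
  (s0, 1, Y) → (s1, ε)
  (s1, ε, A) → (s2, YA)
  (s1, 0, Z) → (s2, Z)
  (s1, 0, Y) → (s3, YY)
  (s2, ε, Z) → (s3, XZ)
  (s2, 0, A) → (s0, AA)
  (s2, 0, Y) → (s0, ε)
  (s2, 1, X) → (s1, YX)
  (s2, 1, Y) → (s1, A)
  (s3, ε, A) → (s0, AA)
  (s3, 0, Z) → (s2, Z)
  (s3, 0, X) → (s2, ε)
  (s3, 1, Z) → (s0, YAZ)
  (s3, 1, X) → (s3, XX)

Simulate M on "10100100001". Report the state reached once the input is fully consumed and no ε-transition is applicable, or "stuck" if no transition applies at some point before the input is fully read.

(s0, 10100100001, Z)
  ε-move, top Z: go to s0, push XYZ → (s0, 10100100001, XYZ)
  read 1, top X: go to s3, push AX → (s3, 0100100001, AXYZ)
  ε-move, top A: go to s0, push AA → (s0, 0100100001, AAXYZ)
  read 0, top A: go to s1, push AY → (s1, 100100001, AYAXYZ)
  ε-move, top A: go to s2, push YA → (s2, 100100001, YAYAXYZ)
  read 1, top Y: go to s1, push A → (s1, 00100001, AAYAXYZ)
  ε-move, top A: go to s2, push YA → (s2, 00100001, YAAYAXYZ)
  read 0, top Y: go to s0, push ε → (s0, 0100001, AAYAXYZ)
  read 0, top A: go to s1, push AY → (s1, 100001, AYAYAXYZ)
  ε-move, top A: go to s2, push YA → (s2, 100001, YAYAYAXYZ)
  read 1, top Y: go to s1, push A → (s1, 00001, AAYAYAXYZ)
  ε-move, top A: go to s2, push YA → (s2, 00001, YAAYAYAXYZ)
  read 0, top Y: go to s0, push ε → (s0, 0001, AAYAYAXYZ)
  read 0, top A: go to s1, push AY → (s1, 001, AYAYAYAXYZ)
  ε-move, top A: go to s2, push YA → (s2, 001, YAYAYAYAXYZ)
  read 0, top Y: go to s0, push ε → (s0, 01, AYAYAYAXYZ)
  read 0, top A: go to s1, push AY → (s1, 1, AYYAYAYAXYZ)
  ε-move, top A: go to s2, push YA → (s2, 1, YAYYAYAYAXYZ)
  read 1, top Y: go to s1, push A → (s1, ε, AAYYAYAYAXYZ)
  ε-move, top A: go to s2, push YA → (s2, ε, YAAYYAYAYAXYZ)
All input consumed; M is in state s2.

s2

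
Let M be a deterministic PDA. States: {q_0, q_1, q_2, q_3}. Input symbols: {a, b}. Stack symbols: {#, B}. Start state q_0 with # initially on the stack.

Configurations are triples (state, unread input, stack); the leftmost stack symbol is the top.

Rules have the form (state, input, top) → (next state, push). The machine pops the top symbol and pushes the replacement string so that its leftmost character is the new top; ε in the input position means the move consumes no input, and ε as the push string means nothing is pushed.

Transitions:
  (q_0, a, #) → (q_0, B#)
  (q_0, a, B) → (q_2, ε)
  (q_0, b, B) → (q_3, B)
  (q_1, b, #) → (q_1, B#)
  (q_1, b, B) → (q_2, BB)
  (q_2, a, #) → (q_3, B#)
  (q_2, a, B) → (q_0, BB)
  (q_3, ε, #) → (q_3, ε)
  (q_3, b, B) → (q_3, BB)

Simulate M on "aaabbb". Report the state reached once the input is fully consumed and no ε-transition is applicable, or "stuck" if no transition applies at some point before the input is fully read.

(q_0, aaabbb, #)
  read a, top #: go to q_0, push B# → (q_0, aabbb, B#)
  read a, top B: go to q_2, push ε → (q_2, abbb, #)
  read a, top #: go to q_3, push B# → (q_3, bbb, B#)
  read b, top B: go to q_3, push BB → (q_3, bb, BB#)
  read b, top B: go to q_3, push BB → (q_3, b, BBB#)
  read b, top B: go to q_3, push BB → (q_3, ε, BBBB#)
All input consumed; M is in state q_3.

q_3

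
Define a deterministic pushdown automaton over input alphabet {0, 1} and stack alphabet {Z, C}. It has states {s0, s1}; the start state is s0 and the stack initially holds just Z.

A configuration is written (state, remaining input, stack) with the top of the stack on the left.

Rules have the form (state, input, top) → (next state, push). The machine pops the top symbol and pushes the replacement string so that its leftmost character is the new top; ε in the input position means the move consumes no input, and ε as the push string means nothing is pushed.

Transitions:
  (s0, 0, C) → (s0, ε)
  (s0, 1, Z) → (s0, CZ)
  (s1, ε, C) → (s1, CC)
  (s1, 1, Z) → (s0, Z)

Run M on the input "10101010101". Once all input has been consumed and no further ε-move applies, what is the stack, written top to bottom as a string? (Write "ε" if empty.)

CZ

(s0, 10101010101, Z)
  read 1, top Z: go to s0, push CZ → (s0, 0101010101, CZ)
  read 0, top C: go to s0, push ε → (s0, 101010101, Z)
  read 1, top Z: go to s0, push CZ → (s0, 01010101, CZ)
  read 0, top C: go to s0, push ε → (s0, 1010101, Z)
  read 1, top Z: go to s0, push CZ → (s0, 010101, CZ)
  read 0, top C: go to s0, push ε → (s0, 10101, Z)
  read 1, top Z: go to s0, push CZ → (s0, 0101, CZ)
  read 0, top C: go to s0, push ε → (s0, 101, Z)
  read 1, top Z: go to s0, push CZ → (s0, 01, CZ)
  read 0, top C: go to s0, push ε → (s0, 1, Z)
  read 1, top Z: go to s0, push CZ → (s0, ε, CZ)
All input consumed in state s0 with stack CZ.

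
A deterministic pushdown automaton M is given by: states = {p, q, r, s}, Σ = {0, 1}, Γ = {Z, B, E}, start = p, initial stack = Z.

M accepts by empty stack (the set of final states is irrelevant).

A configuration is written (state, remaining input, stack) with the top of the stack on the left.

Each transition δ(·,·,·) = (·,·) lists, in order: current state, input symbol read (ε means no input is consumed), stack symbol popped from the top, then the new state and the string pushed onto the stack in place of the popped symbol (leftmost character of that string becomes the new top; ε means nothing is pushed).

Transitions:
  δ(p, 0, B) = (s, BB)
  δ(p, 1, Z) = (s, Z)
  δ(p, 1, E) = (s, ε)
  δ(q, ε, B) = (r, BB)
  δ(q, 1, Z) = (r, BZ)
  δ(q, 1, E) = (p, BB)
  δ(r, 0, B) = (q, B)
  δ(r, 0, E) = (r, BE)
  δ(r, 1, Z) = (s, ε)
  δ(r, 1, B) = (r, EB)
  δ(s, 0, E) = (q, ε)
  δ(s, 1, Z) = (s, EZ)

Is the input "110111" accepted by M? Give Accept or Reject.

(p, 110111, Z)
  read 1, top Z: go to s, push Z → (s, 10111, Z)
  read 1, top Z: go to s, push EZ → (s, 0111, EZ)
  read 0, top E: go to q, push ε → (q, 111, Z)
  read 1, top Z: go to r, push BZ → (r, 11, BZ)
  read 1, top B: go to r, push EB → (r, 1, EBZ)
No transition applies at (r, 1, EBZ); input not fully consumed.

Reject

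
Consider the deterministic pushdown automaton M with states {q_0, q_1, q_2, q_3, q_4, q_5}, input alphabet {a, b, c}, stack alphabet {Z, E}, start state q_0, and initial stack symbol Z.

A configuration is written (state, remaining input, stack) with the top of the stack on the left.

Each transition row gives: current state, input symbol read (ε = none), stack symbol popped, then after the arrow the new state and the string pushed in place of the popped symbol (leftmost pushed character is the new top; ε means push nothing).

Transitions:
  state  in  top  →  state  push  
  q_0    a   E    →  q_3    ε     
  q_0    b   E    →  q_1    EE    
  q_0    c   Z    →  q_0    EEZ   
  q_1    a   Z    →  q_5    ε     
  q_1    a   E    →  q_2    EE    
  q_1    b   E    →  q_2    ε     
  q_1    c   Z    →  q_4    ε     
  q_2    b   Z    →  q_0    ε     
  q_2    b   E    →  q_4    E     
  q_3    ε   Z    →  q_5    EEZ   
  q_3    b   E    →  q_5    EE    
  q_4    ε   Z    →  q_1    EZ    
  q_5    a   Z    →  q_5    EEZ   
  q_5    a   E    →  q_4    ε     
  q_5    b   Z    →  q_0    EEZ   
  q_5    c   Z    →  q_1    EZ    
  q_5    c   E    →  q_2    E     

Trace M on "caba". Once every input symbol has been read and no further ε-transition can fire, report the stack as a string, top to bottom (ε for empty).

(q_0, caba, Z) ⊢ (q_0, aba, EEZ) ⊢ (q_3, ba, EZ) ⊢ (q_5, a, EEZ) ⊢ (q_4, ε, EZ)
All input consumed in state q_4 with stack EZ.

EZ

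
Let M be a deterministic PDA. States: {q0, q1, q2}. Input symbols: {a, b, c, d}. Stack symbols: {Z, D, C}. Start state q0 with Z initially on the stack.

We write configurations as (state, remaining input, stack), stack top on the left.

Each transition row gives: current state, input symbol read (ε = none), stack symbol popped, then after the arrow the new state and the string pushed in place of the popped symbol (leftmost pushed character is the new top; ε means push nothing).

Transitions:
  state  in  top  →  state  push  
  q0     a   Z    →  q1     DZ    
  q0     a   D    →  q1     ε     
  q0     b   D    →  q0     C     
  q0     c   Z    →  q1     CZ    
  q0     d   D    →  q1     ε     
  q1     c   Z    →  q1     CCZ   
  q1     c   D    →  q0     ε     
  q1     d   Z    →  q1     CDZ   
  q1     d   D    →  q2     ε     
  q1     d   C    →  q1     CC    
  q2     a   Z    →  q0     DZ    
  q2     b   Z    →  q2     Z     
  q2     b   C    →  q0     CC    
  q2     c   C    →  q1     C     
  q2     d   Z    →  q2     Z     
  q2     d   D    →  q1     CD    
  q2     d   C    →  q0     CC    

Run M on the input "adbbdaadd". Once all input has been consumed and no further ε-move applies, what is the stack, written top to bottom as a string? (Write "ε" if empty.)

(q0, adbbdaadd, Z)
  read a, top Z: go to q1, push DZ → (q1, dbbdaadd, DZ)
  read d, top D: go to q2, push ε → (q2, bbdaadd, Z)
  read b, top Z: go to q2, push Z → (q2, bdaadd, Z)
  read b, top Z: go to q2, push Z → (q2, daadd, Z)
  read d, top Z: go to q2, push Z → (q2, aadd, Z)
  read a, top Z: go to q0, push DZ → (q0, add, DZ)
  read a, top D: go to q1, push ε → (q1, dd, Z)
  read d, top Z: go to q1, push CDZ → (q1, d, CDZ)
  read d, top C: go to q1, push CC → (q1, ε, CCDZ)
All input consumed in state q1 with stack CCDZ.

CCDZ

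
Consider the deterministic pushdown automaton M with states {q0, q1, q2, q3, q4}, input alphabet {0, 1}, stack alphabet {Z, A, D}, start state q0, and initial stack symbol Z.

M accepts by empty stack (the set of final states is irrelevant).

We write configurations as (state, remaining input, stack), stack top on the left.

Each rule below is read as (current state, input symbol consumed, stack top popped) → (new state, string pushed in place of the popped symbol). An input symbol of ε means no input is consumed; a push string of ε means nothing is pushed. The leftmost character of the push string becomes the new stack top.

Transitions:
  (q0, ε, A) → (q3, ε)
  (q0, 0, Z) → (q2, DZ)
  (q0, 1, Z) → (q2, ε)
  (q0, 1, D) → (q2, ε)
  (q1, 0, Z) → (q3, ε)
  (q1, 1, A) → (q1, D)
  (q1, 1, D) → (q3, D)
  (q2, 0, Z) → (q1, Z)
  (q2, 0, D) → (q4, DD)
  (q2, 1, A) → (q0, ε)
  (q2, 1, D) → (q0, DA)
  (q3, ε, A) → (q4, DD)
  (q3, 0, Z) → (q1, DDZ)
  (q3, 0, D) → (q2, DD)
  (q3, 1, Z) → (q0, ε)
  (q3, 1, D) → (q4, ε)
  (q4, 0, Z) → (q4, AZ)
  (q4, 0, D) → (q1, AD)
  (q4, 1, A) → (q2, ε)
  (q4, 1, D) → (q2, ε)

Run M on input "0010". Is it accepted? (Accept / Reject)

Reject

(q0, 0010, Z)
  read 0, top Z: go to q2, push DZ → (q2, 010, DZ)
  read 0, top D: go to q4, push DD → (q4, 10, DDZ)
  read 1, top D: go to q2, push ε → (q2, 0, DZ)
  read 0, top D: go to q4, push DD → (q4, ε, DDZ)
All input consumed; stack is DDZ, not empty, and no further ε-move applies.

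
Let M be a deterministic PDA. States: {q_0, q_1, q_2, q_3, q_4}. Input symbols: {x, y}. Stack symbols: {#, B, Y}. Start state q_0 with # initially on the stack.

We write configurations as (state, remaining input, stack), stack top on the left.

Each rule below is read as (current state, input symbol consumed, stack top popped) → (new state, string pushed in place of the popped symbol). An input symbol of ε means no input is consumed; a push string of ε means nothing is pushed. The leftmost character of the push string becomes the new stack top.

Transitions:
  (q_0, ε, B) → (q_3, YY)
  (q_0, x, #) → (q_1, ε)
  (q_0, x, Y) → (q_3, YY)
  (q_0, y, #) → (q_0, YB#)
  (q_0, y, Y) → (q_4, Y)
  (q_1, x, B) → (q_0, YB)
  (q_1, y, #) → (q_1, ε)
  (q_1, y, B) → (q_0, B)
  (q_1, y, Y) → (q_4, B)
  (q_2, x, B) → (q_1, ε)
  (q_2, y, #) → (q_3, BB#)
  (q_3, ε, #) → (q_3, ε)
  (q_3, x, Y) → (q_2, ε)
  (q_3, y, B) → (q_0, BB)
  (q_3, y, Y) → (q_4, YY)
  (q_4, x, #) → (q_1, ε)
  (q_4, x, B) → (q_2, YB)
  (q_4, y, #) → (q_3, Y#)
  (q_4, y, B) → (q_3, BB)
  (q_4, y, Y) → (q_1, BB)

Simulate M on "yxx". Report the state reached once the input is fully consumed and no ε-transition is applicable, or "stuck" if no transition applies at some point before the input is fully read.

(q_0, yxx, #)
  read y, top #: go to q_0, push YB# → (q_0, xx, YB#)
  read x, top Y: go to q_3, push YY → (q_3, x, YYB#)
  read x, top Y: go to q_2, push ε → (q_2, ε, YB#)
All input consumed; M is in state q_2.

q_2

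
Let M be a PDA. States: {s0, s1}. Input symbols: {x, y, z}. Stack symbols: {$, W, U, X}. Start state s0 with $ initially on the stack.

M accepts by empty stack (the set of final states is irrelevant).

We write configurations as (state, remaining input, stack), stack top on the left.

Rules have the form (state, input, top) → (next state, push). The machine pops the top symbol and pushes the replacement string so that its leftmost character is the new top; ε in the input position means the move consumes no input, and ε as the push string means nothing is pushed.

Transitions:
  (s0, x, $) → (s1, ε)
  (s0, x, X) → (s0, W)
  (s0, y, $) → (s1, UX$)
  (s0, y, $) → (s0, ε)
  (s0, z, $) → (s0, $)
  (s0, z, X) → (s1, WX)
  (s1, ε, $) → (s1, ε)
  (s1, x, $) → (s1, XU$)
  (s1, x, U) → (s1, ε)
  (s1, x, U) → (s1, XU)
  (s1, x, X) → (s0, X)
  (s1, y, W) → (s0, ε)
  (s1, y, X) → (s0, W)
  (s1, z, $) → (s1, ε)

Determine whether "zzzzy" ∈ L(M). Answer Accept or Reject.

One accepting computation: (s0, zzzzy, $) ⊢ (s0, zzzy, $) ⊢ (s0, zzy, $) ⊢ (s0, zy, $) ⊢ (s0, y, $) ⊢ (s0, ε, ε)
All input consumed and the stack is empty.

Accept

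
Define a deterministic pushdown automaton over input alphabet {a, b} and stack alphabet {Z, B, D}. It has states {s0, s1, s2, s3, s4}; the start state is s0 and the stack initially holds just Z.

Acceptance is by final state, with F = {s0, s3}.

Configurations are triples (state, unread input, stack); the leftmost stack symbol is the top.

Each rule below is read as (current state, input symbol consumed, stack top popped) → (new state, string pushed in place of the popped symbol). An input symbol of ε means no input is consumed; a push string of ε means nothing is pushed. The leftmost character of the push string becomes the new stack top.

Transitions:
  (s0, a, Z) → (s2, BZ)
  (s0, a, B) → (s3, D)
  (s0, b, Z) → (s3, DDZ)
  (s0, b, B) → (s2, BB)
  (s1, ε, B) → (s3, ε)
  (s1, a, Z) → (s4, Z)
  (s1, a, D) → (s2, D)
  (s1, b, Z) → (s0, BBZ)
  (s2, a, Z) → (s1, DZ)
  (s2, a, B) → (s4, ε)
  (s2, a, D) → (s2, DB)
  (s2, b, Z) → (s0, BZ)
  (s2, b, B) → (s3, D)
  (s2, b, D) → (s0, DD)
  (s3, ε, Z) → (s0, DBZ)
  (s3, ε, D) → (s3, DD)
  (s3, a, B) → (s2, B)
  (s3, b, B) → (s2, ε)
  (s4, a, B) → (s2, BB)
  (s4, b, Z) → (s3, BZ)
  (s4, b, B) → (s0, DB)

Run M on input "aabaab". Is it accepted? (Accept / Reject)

(s0, aabaab, Z)
  read a, top Z: go to s2, push BZ → (s2, abaab, BZ)
  read a, top B: go to s4, push ε → (s4, baab, Z)
  read b, top Z: go to s3, push BZ → (s3, aab, BZ)
  read a, top B: go to s2, push B → (s2, ab, BZ)
  read a, top B: go to s4, push ε → (s4, b, Z)
  read b, top Z: go to s3, push BZ → (s3, ε, BZ)
All input consumed; state s3 ∈ F.

Accept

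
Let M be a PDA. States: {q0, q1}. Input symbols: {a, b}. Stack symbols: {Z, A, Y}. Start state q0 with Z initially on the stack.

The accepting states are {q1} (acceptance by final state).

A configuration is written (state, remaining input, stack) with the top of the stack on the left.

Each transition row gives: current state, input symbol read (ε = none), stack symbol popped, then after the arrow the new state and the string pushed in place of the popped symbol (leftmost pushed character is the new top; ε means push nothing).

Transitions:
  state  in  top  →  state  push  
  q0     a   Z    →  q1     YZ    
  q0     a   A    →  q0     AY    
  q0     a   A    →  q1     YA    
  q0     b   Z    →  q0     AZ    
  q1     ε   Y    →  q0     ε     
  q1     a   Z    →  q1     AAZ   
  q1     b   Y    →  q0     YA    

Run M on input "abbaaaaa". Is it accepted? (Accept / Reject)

No computation consumes all input and reaches a final state.

Reject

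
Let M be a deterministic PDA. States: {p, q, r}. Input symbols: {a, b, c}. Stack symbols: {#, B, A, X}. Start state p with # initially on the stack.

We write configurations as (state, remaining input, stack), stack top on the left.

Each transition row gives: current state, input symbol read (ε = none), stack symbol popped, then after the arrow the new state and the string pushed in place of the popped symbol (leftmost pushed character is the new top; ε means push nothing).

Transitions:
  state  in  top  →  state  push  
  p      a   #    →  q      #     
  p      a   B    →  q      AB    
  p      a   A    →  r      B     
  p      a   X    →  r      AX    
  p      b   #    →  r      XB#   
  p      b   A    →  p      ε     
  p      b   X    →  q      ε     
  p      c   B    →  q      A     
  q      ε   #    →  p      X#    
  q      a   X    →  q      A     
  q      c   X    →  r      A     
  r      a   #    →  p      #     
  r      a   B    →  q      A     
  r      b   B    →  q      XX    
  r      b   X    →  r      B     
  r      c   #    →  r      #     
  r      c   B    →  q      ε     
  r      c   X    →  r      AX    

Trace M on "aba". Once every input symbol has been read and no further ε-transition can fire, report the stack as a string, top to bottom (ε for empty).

AX#

(p, aba, #)
  read a, top #: go to q, push # → (q, ba, #)
  ε-move, top #: go to p, push X# → (p, ba, X#)
  read b, top X: go to q, push ε → (q, a, #)
  ε-move, top #: go to p, push X# → (p, a, X#)
  read a, top X: go to r, push AX → (r, ε, AX#)
All input consumed in state r with stack AX#.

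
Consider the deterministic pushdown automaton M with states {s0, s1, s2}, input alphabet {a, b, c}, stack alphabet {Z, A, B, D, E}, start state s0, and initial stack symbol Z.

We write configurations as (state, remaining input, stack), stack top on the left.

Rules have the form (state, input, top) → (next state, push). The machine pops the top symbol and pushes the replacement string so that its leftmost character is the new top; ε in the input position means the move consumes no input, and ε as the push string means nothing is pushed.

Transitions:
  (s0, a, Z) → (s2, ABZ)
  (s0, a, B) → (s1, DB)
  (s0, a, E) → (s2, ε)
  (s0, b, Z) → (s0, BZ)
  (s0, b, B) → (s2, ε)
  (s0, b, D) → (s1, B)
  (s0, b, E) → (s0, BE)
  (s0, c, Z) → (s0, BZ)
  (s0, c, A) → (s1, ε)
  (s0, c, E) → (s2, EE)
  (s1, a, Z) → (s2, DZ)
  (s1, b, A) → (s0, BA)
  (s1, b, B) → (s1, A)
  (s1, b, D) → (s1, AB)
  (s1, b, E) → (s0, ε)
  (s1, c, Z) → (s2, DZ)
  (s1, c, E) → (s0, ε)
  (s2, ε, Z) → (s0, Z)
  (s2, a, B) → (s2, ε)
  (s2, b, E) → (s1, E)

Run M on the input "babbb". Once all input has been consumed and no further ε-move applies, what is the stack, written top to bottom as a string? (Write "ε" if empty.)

(s0, babbb, Z)
  read b, top Z: go to s0, push BZ → (s0, abbb, BZ)
  read a, top B: go to s1, push DB → (s1, bbb, DBZ)
  read b, top D: go to s1, push AB → (s1, bb, ABBZ)
  read b, top A: go to s0, push BA → (s0, b, BABBZ)
  read b, top B: go to s2, push ε → (s2, ε, ABBZ)
All input consumed in state s2 with stack ABBZ.

ABBZ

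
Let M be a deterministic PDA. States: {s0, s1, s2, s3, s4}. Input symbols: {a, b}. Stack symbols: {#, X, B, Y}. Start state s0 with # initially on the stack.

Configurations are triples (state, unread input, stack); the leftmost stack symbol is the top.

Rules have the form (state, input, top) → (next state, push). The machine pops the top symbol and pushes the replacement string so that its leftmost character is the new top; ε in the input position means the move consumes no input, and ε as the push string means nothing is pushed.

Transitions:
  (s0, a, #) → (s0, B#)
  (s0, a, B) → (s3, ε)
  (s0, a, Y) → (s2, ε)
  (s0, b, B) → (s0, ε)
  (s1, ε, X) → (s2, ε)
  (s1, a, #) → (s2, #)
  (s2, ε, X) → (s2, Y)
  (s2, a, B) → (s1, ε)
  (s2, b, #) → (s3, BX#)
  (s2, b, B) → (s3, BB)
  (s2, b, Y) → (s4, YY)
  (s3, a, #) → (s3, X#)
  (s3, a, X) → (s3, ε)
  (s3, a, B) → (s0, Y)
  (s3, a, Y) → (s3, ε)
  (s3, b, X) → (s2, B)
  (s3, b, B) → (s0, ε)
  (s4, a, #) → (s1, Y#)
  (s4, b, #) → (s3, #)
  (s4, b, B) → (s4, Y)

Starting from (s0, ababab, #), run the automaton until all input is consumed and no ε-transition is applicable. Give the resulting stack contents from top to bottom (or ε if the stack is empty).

#

(s0, ababab, #)
  read a, top #: go to s0, push B# → (s0, babab, B#)
  read b, top B: go to s0, push ε → (s0, abab, #)
  read a, top #: go to s0, push B# → (s0, bab, B#)
  read b, top B: go to s0, push ε → (s0, ab, #)
  read a, top #: go to s0, push B# → (s0, b, B#)
  read b, top B: go to s0, push ε → (s0, ε, #)
All input consumed in state s0 with stack #.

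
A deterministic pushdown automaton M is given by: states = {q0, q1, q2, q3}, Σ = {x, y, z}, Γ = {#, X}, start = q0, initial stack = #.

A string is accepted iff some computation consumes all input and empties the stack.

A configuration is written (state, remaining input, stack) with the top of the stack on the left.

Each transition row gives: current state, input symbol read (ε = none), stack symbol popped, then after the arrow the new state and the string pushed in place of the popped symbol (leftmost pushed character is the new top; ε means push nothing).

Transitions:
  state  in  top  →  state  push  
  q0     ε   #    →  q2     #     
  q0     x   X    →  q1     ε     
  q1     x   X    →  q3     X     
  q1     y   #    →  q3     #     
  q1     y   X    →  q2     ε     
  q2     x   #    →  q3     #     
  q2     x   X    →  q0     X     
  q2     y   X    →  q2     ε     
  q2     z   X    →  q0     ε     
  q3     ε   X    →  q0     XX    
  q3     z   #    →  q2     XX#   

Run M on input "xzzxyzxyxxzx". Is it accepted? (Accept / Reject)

Reject

(q0, xzzxyzxyxxzx, #)
  ε-move, top #: go to q2, push # → (q2, xzzxyzxyxxzx, #)
  read x, top #: go to q3, push # → (q3, zzxyzxyxxzx, #)
  read z, top #: go to q2, push XX# → (q2, zxyzxyxxzx, XX#)
  read z, top X: go to q0, push ε → (q0, xyzxyxxzx, X#)
  read x, top X: go to q1, push ε → (q1, yzxyxxzx, #)
  read y, top #: go to q3, push # → (q3, zxyxxzx, #)
  read z, top #: go to q2, push XX# → (q2, xyxxzx, XX#)
  read x, top X: go to q0, push X → (q0, yxxzx, XX#)
No transition applies at (q0, yxxzx, XX#); input not fully consumed.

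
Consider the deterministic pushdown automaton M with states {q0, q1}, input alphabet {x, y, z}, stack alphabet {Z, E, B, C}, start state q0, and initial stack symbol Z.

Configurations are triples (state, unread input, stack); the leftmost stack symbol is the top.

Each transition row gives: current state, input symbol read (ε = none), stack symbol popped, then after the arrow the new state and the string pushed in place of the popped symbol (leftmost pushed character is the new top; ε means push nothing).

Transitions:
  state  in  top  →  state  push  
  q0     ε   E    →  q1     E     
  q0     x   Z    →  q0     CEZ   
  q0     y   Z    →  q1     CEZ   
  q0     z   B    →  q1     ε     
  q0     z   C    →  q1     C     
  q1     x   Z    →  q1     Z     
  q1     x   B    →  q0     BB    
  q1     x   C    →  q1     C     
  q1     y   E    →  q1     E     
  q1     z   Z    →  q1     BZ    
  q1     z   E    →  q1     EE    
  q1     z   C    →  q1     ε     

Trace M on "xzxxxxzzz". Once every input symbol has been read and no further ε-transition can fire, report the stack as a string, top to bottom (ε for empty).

(q0, xzxxxxzzz, Z) ⊢ (q0, zxxxxzzz, CEZ) ⊢ (q1, xxxxzzz, CEZ) ⊢ (q1, xxxzzz, CEZ) ⊢ (q1, xxzzz, CEZ) ⊢ (q1, xzzz, CEZ) ⊢ (q1, zzz, CEZ) ⊢ (q1, zz, EZ) ⊢ (q1, z, EEZ) ⊢ (q1, ε, EEEZ)
All input consumed in state q1 with stack EEEZ.

EEEZ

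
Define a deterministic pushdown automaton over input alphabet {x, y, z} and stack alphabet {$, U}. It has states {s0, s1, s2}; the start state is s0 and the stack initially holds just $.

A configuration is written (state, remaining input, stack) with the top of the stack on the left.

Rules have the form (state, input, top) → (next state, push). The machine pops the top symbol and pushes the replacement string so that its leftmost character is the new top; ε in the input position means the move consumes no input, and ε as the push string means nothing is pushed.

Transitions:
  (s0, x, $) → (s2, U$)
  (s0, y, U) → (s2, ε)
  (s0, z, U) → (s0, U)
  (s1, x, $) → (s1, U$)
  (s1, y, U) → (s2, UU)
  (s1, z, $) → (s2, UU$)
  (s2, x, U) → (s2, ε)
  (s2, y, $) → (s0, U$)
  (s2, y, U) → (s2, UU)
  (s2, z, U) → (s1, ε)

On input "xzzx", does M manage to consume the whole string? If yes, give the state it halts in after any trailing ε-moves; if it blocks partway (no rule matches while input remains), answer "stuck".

s2

(s0, xzzx, $)
  read x, top $: go to s2, push U$ → (s2, zzx, U$)
  read z, top U: go to s1, push ε → (s1, zx, $)
  read z, top $: go to s2, push UU$ → (s2, x, UU$)
  read x, top U: go to s2, push ε → (s2, ε, U$)
All input consumed; M is in state s2.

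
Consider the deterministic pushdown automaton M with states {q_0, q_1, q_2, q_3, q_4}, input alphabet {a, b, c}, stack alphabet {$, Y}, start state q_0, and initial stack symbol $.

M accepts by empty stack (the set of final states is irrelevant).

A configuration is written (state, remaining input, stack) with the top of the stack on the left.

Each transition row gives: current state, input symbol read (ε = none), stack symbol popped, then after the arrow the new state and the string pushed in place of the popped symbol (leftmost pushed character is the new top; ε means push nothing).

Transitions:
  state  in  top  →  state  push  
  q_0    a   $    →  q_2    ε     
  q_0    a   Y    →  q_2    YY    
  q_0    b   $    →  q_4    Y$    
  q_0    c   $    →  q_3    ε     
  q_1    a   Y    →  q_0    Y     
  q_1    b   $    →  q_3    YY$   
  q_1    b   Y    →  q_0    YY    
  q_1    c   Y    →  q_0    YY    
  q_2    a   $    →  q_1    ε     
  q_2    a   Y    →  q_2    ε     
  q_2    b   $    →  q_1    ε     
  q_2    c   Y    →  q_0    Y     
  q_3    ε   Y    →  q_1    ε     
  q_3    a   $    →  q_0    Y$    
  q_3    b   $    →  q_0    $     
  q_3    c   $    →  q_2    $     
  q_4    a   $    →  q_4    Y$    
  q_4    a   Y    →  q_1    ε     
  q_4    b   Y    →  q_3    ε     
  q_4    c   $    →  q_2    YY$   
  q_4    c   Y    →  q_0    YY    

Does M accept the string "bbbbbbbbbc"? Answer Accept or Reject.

(q_0, bbbbbbbbbc, $)
  read b, top $: go to q_4, push Y$ → (q_4, bbbbbbbbc, Y$)
  read b, top Y: go to q_3, push ε → (q_3, bbbbbbbc, $)
  read b, top $: go to q_0, push $ → (q_0, bbbbbbc, $)
  read b, top $: go to q_4, push Y$ → (q_4, bbbbbc, Y$)
  read b, top Y: go to q_3, push ε → (q_3, bbbbc, $)
  read b, top $: go to q_0, push $ → (q_0, bbbc, $)
  read b, top $: go to q_4, push Y$ → (q_4, bbc, Y$)
  read b, top Y: go to q_3, push ε → (q_3, bc, $)
  read b, top $: go to q_0, push $ → (q_0, c, $)
  read c, top $: go to q_3, push ε → (q_3, ε, ε)
All input consumed and the stack is empty.

Accept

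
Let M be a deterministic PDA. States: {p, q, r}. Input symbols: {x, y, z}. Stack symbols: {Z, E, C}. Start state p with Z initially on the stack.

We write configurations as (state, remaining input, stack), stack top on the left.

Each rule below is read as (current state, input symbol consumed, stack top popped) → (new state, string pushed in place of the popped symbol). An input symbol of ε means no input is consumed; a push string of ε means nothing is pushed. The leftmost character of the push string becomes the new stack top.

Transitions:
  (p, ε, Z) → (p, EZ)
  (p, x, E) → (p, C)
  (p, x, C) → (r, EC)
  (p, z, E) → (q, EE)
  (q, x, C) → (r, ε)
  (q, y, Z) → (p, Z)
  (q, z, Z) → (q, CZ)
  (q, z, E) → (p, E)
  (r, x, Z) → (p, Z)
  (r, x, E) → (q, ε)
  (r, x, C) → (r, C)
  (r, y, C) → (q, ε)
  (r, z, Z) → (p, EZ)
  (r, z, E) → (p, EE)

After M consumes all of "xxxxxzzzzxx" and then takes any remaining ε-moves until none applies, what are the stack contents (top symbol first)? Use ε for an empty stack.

ECEEZ

(p, xxxxxzzzzxx, Z)
  ε-move, top Z: go to p, push EZ → (p, xxxxxzzzzxx, EZ)
  read x, top E: go to p, push C → (p, xxxxzzzzxx, CZ)
  read x, top C: go to r, push EC → (r, xxxzzzzxx, ECZ)
  read x, top E: go to q, push ε → (q, xxzzzzxx, CZ)
  read x, top C: go to r, push ε → (r, xzzzzxx, Z)
  read x, top Z: go to p, push Z → (p, zzzzxx, Z)
  ε-move, top Z: go to p, push EZ → (p, zzzzxx, EZ)
  read z, top E: go to q, push EE → (q, zzzxx, EEZ)
  read z, top E: go to p, push E → (p, zzxx, EEZ)
  read z, top E: go to q, push EE → (q, zxx, EEEZ)
  read z, top E: go to p, push E → (p, xx, EEEZ)
  read x, top E: go to p, push C → (p, x, CEEZ)
  read x, top C: go to r, push EC → (r, ε, ECEEZ)
All input consumed in state r with stack ECEEZ.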